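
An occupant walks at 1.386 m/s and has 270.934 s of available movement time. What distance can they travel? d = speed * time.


d = 1.386 * 270.934 = 375.51 m

375.51 m


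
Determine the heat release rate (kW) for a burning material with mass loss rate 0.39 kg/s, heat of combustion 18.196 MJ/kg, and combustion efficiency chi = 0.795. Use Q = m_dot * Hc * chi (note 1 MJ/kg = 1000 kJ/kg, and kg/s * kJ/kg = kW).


Hc = 18.196 MJ/kg = 18.196 * 1000 kJ/kg = 18196 kJ/kg
Q = 0.39 kg/s * 18196 kJ/kg * 0.795 = 5641.7 kW

5641.7 kW


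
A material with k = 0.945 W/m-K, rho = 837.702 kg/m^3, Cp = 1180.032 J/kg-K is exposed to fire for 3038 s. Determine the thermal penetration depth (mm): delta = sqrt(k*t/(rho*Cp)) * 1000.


alpha = 0.945 / (837.702 * 1180.032) = 9.5598e-07 m^2/s
alpha * t = 0.0029043
delta = sqrt(0.0029043) * 1000 = 53.891 mm

53.891 mm


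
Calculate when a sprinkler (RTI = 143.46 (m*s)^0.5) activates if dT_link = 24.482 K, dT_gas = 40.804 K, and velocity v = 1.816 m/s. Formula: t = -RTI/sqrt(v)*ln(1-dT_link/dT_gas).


dT_link/dT_gas = 0.59999
ln(1 - 0.59999) = -0.91627
t = -143.46 / sqrt(1.816) * -0.91627 = 97.543 s

97.543 s


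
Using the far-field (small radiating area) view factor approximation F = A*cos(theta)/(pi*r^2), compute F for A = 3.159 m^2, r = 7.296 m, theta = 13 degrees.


cos(13 deg) = 0.97437
pi*r^2 = 167.23
F = 3.159 * 0.97437 / 167.23 = 0.018406

0.018406


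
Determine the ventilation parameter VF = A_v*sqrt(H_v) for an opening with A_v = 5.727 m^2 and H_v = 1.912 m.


sqrt(H_v) = 1.3828
VF = 5.727 * 1.3828 = 7.9190 m^(5/2)

7.9190 m^(5/2)


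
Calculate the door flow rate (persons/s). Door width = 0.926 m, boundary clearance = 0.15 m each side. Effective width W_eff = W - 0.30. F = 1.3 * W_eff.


W_eff = 0.926 - 0.30 = 0.626 m
F = 1.3 * 0.626 = 0.81380 persons/s

0.81380 persons/s


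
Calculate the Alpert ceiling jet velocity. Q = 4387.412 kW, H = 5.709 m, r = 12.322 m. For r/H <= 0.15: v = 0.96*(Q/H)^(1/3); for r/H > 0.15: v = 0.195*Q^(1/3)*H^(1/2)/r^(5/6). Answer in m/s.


r/H = 12.322 / 5.709 = 2.1583
r/H > 0.15, so v = 0.195*Q^(1/3)*H^(1/2)/r^(5/6)
Q^(1/3) = 16.371
H^(1/2) = 2.3894
r^(5/6) = 8.1078
v = 0.195 * 16.371 * 2.3894 / 8.1078 = 0.94077 m/s

0.94077 m/s


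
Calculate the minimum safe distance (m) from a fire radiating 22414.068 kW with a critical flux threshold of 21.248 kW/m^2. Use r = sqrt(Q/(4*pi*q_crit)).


4*pi*q_crit = 267.01
Q/(4*pi*q_crit) = 83.945
r = sqrt(83.945) = 9.1621 m

9.1621 m


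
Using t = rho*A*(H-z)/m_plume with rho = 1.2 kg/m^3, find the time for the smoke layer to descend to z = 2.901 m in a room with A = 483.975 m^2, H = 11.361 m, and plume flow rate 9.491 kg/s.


H - z = 8.46 m
t = 1.2 * 483.975 * 8.46 / 9.491 = 517.68 s

517.68 s


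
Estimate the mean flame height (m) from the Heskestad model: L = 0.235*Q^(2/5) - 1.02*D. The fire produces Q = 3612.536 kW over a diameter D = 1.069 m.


Q^(2/5) = 26.493
0.235 * Q^(2/5) = 6.2258
1.02 * D = 1.0904
L = 5.1354 m

5.1354 m


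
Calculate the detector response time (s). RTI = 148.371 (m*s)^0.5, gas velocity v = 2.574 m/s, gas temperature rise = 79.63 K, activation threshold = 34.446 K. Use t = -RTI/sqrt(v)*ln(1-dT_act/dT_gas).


dT_act/dT_gas = 0.43258
ln(1 - 0.43258) = -0.56665
t = -148.371 / sqrt(2.574) * -0.56665 = 52.403 s

52.403 s


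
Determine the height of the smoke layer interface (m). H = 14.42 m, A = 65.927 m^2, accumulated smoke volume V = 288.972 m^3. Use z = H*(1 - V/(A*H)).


V/(A*H) = 0.30397
1 - 0.30397 = 0.69603
z = 14.42 * 0.69603 = 10.037 m

10.037 m


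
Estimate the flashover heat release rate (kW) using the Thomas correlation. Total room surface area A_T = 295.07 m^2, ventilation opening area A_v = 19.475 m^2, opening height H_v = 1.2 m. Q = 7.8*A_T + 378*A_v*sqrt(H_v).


7.8*A_T = 2301.546
sqrt(H_v) = 1.0954
378*A_v*sqrt(H_v) = 8064.2
Q = 2301.546 + 8064.2 = 10366 kW

10366 kW


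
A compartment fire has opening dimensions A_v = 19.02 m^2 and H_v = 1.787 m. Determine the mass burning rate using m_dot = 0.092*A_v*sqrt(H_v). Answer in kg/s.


sqrt(H_v) = 1.3368
m_dot = 0.092 * 19.02 * 1.3368 = 2.3392 kg/s

2.3392 kg/s


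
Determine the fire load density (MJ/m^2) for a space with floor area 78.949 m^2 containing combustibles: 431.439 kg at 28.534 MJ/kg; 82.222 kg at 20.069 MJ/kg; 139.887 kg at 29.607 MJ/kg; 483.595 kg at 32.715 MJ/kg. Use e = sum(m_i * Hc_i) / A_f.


Total energy = 431.439*28.534 + 82.222*20.069 + 139.887*29.607 + 483.595*32.715
= 12310.68 + 1650.113 + 4141.634 + 15820.81
= 33923.24 MJ
e = 33923.24 / 78.949 = 429.69 MJ/m^2

429.69 MJ/m^2


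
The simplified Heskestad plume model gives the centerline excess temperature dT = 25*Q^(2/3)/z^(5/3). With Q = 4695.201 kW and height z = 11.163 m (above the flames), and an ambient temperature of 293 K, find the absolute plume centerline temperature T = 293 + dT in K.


Q^(2/3) = 280.39
z^(5/3) = 55.757
dT = 25 * 280.39 / 55.757 = 125.72 K
T = 293 + 125.72 = 418.72 K

418.72 K


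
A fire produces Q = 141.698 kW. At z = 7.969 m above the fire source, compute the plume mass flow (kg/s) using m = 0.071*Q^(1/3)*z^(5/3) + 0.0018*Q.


Q^(1/3) = 5.2134
z^(5/3) = 31.794
First term = 0.071 * 5.2134 * 31.794 = 11.768
Second term = 0.0018 * 141.698 = 0.25506
m = 12.024 kg/s

12.024 kg/s


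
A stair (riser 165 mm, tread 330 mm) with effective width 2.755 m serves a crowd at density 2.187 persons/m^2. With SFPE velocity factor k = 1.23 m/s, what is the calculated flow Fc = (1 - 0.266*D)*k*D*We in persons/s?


1 - 0.266*D = 1 - 0.266*2.187 = 0.41826
Fs = 0.41826 * 1.23 * 2.187 = 1.1251 persons/(s*m)
Fc = 1.1251 * 2.755 = 3.0997 persons/s

3.0997 persons/s


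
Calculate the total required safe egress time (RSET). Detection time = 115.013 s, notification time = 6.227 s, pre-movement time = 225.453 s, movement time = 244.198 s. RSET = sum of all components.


Total = 115.013 + 6.227 + 225.453 + 244.198 = 590.891 s

590.891 s


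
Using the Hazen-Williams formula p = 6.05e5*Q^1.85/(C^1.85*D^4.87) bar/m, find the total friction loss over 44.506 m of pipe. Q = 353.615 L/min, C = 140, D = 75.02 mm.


Q^1.85 = 51854
C^1.85 = 9339.8
D^4.87 = 1.3555e+09
p/m = 0.0024779 bar/m
p_total = 0.0024779 * 44.506 = 0.11028 bar

0.11028 bar


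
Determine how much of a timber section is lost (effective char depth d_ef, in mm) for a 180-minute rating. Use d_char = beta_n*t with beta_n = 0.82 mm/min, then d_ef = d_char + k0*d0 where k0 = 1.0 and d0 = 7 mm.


d_char = 0.82 * 180 = 147.6 mm
d_ef = 147.6 + 1.0*7 = 154.6 mm

154.6 mm


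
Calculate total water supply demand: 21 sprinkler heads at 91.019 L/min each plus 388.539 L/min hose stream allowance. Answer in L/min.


Sprinkler demand = 21 * 91.019 = 1911.399 L/min
Total = 1911.399 + 388.539 = 2299.938 L/min

2299.938 L/min


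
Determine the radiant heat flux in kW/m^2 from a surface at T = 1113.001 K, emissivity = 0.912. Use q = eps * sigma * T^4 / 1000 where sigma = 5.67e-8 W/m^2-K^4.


T^4 = 1.5346e+12
q = 0.912 * 5.67e-8 * 1.5346e+12 / 1000 = 79.352 kW/m^2

79.352 kW/m^2


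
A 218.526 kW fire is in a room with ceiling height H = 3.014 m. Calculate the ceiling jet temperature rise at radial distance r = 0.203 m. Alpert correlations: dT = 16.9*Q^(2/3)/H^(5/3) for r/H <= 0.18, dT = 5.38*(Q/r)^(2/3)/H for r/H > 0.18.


r/H = 0.203 / 3.014 = 0.067352
r/H <= 0.18, so dT = 16.9*Q^(2/3)/H^(5/3)
Q^(2/3) = 36.280
H^(5/3) = 6.2889
dT = 16.9 * 36.280 / 6.2889 = 97.495 K

97.495 K


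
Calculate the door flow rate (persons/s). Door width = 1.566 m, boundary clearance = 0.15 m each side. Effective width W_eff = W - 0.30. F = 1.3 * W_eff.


W_eff = 1.566 - 0.30 = 1.266 m
F = 1.3 * 1.266 = 1.6458 persons/s

1.6458 persons/s


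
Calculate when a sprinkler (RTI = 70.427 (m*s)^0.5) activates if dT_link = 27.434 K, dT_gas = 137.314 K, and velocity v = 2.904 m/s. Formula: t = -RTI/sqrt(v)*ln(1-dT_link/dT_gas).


dT_link/dT_gas = 0.19979
ln(1 - 0.19979) = -0.22288
t = -70.427 / sqrt(2.904) * -0.22288 = 9.2112 s

9.2112 s


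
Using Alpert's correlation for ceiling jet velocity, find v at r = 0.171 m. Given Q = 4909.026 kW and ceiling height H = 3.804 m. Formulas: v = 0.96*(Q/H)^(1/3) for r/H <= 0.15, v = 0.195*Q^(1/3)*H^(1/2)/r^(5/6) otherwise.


r/H = 0.171 / 3.804 = 0.044953
r/H <= 0.15, so v = 0.96*(Q/H)^(1/3)
Q/H = 1290.5
(Q/H)^(1/3) = 10.887
v = 0.96 * 10.887 = 10.452 m/s

10.452 m/s


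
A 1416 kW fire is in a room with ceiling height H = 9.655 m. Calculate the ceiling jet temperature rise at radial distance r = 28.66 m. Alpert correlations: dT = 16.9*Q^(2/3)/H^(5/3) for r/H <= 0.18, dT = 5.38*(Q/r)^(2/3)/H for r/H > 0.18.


r/H = 28.66 / 9.655 = 2.9684
r/H > 0.18, so dT = 5.38*(Q/r)^(2/3)/H
Q/r = 49.407
(Q/r)^(2/3) = 13.465
dT = 5.38 * 13.465 / 9.655 = 7.5028 K

7.5028 K


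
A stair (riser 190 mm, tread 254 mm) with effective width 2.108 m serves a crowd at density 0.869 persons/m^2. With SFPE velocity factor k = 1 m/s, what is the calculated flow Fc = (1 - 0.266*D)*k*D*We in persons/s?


1 - 0.266*D = 1 - 0.266*0.869 = 0.76885
Fs = 0.76885 * 1 * 0.869 = 0.66813 persons/(s*m)
Fc = 0.66813 * 2.108 = 1.4084 persons/s

1.4084 persons/s


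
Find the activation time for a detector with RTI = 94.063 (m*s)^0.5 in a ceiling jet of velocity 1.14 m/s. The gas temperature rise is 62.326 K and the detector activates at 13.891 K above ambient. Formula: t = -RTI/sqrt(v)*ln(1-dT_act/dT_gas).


dT_act/dT_gas = 0.22288
ln(1 - 0.22288) = -0.25216
t = -94.063 / sqrt(1.14) * -0.25216 = 22.214 s

22.214 s


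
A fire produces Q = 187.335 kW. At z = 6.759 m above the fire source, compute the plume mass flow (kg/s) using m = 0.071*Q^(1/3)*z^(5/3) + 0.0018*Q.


Q^(1/3) = 5.7219
z^(5/3) = 24.162
First term = 0.071 * 5.7219 * 24.162 = 9.8160
Second term = 0.0018 * 187.335 = 0.33720
m = 10.153 kg/s

10.153 kg/s


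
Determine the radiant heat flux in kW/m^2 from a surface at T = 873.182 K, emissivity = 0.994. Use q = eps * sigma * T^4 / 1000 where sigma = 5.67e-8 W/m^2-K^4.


T^4 = 5.8133e+11
q = 0.994 * 5.67e-8 * 5.8133e+11 / 1000 = 32.763 kW/m^2

32.763 kW/m^2


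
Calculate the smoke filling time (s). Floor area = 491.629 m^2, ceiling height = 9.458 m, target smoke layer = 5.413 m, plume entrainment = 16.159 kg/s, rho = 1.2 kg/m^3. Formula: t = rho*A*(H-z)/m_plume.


H - z = 4.045 m
t = 1.2 * 491.629 * 4.045 / 16.159 = 147.68 s

147.68 s


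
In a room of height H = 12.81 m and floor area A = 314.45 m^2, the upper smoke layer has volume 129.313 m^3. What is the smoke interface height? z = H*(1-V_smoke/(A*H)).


V/(A*H) = 0.032103
1 - 0.032103 = 0.96790
z = 12.81 * 0.96790 = 12.399 m

12.399 m


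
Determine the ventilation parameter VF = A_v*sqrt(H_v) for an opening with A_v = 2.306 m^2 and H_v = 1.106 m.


sqrt(H_v) = 1.0517
VF = 2.306 * 1.0517 = 2.4251 m^(5/2)

2.4251 m^(5/2)


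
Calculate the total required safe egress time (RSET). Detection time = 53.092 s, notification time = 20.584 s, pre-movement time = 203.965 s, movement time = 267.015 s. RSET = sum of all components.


Total = 53.092 + 20.584 + 203.965 + 267.015 = 544.656 s

544.656 s


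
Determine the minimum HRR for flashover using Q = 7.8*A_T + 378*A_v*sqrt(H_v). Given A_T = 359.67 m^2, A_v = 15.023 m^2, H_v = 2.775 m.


7.8*A_T = 2805.426
sqrt(H_v) = 1.6658
378*A_v*sqrt(H_v) = 9459.8
Q = 2805.426 + 9459.8 = 12265 kW

12265 kW


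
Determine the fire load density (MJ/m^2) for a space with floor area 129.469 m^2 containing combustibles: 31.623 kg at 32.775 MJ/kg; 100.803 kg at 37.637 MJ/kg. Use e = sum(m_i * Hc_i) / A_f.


Total energy = 31.623*32.775 + 100.803*37.637
= 1036.444 + 3793.923
= 4830.366 MJ
e = 4830.366 / 129.469 = 37.309 MJ/m^2

37.309 MJ/m^2


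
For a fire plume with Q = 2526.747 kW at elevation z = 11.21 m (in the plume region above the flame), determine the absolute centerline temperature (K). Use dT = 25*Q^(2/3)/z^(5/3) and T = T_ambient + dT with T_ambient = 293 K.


Q^(2/3) = 185.51
z^(5/3) = 56.149
dT = 25 * 185.51 / 56.149 = 82.598 K
T = 293 + 82.598 = 375.60 K

375.60 K


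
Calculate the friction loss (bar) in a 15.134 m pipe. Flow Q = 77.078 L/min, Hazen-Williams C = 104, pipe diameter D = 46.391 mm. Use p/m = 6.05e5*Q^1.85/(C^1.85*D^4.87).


Q^1.85 = 3096.1
C^1.85 = 5389.0
D^4.87 = 1.3048e+08
p/m = 0.0026640 bar/m
p_total = 0.0026640 * 15.134 = 0.040317 bar

0.040317 bar


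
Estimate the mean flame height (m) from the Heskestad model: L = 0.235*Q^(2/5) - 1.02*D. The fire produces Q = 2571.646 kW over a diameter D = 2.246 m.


Q^(2/5) = 23.125
0.235 * Q^(2/5) = 5.4344
1.02 * D = 2.2909
L = 3.1435 m

3.1435 m


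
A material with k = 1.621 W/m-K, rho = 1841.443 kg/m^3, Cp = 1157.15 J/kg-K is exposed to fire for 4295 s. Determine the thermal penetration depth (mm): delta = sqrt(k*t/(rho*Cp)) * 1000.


alpha = 1.621 / (1841.443 * 1157.15) = 7.6074e-07 m^2/s
alpha * t = 0.0032674
delta = sqrt(0.0032674) * 1000 = 57.161 mm

57.161 mm


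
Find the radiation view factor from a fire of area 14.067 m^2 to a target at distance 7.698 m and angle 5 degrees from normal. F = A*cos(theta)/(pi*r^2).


cos(5 deg) = 0.99619
pi*r^2 = 186.17
F = 14.067 * 0.99619 / 186.17 = 0.075273

0.075273


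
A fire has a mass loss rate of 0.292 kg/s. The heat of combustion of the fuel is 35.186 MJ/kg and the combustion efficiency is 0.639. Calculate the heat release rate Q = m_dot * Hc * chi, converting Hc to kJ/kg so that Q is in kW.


Hc = 35.186 MJ/kg = 35.186 * 1000 kJ/kg = 35186 kJ/kg
Q = 0.292 kg/s * 35186 kJ/kg * 0.639 = 6565.3 kW

6565.3 kW


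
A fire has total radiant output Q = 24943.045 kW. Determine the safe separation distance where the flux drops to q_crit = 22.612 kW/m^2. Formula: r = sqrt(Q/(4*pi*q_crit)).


4*pi*q_crit = 284.15
Q/(4*pi*q_crit) = 87.781
r = sqrt(87.781) = 9.3692 m

9.3692 m


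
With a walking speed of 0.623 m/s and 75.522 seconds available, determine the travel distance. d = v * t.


d = 0.623 * 75.522 = 47.050 m

47.050 m


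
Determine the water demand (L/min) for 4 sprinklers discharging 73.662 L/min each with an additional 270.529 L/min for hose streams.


Sprinkler demand = 4 * 73.662 = 294.648 L/min
Total = 294.648 + 270.529 = 565.177 L/min

565.177 L/min


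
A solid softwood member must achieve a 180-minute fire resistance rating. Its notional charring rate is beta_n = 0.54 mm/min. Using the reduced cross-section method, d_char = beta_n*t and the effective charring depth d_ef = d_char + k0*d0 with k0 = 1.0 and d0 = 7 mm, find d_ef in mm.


d_char = 0.54 * 180 = 97.2 mm
d_ef = 97.2 + 1.0*7 = 104.2 mm

104.2 mm


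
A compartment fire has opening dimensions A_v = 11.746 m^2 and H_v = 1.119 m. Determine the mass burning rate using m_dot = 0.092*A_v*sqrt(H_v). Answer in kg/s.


sqrt(H_v) = 1.0578
m_dot = 0.092 * 11.746 * 1.0578 = 1.1431 kg/s

1.1431 kg/s


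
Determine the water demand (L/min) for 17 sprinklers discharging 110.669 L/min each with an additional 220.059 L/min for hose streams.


Sprinkler demand = 17 * 110.669 = 1881.373 L/min
Total = 1881.373 + 220.059 = 2101.432 L/min

2101.432 L/min


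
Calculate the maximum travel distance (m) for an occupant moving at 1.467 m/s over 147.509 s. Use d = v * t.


d = 1.467 * 147.509 = 216.40 m

216.40 m


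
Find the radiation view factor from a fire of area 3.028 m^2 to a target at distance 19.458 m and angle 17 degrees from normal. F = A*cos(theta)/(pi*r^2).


cos(17 deg) = 0.95630
pi*r^2 = 1189.5
F = 3.028 * 0.95630 / 1189.5 = 0.0024345

0.0024345


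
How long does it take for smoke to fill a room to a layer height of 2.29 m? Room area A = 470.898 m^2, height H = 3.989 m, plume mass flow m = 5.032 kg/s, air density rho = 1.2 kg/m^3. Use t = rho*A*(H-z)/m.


H - z = 1.699 m
t = 1.2 * 470.898 * 1.699 / 5.032 = 190.79 s

190.79 s


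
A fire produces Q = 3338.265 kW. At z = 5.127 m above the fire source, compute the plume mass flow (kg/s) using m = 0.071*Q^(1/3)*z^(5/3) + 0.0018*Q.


Q^(1/3) = 14.945
z^(5/3) = 15.244
First term = 0.071 * 14.945 * 15.244 = 16.176
Second term = 0.0018 * 3338.265 = 6.0089
m = 22.185 kg/s

22.185 kg/s


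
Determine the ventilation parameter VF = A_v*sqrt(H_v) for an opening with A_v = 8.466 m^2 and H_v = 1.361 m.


sqrt(H_v) = 1.1666
VF = 8.466 * 1.1666 = 9.8766 m^(5/2)

9.8766 m^(5/2)


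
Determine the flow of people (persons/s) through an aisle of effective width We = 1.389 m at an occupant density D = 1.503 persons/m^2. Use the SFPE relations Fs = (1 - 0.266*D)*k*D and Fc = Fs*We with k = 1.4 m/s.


1 - 0.266*D = 1 - 0.266*1.503 = 0.60020
Fs = 0.60020 * 1.4 * 1.503 = 1.2629 persons/(s*m)
Fc = 1.2629 * 1.389 = 1.7542 persons/s

1.7542 persons/s


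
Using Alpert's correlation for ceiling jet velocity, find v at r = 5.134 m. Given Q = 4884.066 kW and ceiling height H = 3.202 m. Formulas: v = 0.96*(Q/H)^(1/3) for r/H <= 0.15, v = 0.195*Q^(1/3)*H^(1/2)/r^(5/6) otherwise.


r/H = 5.134 / 3.202 = 1.6034
r/H > 0.15, so v = 0.195*Q^(1/3)*H^(1/2)/r^(5/6)
Q^(1/3) = 16.967
H^(1/2) = 1.7894
r^(5/6) = 3.9088
v = 0.195 * 16.967 * 1.7894 / 3.9088 = 1.5146 m/s

1.5146 m/s


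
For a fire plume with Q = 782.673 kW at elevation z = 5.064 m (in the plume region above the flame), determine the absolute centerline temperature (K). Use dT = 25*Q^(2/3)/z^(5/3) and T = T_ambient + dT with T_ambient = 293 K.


Q^(2/3) = 84.929
z^(5/3) = 14.933
dT = 25 * 84.929 / 14.933 = 142.18 K
T = 293 + 142.18 = 435.18 K

435.18 K


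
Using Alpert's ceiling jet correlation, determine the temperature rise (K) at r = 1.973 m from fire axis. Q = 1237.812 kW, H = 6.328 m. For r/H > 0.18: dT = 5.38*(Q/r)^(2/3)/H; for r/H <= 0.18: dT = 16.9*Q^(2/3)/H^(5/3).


r/H = 1.973 / 6.328 = 0.31179
r/H > 0.18, so dT = 5.38*(Q/r)^(2/3)/H
Q/r = 627.38
(Q/r)^(2/3) = 73.286
dT = 5.38 * 73.286 / 6.328 = 62.307 K

62.307 K


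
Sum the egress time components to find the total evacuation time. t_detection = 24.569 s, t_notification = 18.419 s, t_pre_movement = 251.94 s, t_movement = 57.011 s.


Total = 24.569 + 18.419 + 251.94 + 57.011 = 351.939 s

351.939 s


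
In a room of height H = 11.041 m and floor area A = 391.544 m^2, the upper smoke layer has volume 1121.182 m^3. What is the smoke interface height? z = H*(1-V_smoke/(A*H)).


V/(A*H) = 0.25935
1 - 0.25935 = 0.74065
z = 11.041 * 0.74065 = 8.1775 m

8.1775 m


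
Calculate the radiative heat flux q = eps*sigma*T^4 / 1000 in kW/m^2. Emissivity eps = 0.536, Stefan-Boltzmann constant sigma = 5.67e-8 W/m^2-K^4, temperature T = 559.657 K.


T^4 = 9.8104e+10
q = 0.536 * 5.67e-8 * 9.8104e+10 / 1000 = 2.9815 kW/m^2

2.9815 kW/m^2


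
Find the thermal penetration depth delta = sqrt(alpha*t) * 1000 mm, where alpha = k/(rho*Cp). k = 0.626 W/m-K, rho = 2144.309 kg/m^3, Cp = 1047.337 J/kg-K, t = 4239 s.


alpha = 0.626 / (2144.309 * 1047.337) = 2.7874e-07 m^2/s
alpha * t = 0.0011816
delta = sqrt(0.0011816) * 1000 = 34.374 mm

34.374 mm


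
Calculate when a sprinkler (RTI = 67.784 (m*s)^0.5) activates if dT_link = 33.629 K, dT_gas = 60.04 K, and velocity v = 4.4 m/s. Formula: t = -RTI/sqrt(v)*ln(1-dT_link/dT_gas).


dT_link/dT_gas = 0.56011
ln(1 - 0.56011) = -0.82123
t = -67.784 / sqrt(4.4) * -0.82123 = 26.538 s

26.538 s


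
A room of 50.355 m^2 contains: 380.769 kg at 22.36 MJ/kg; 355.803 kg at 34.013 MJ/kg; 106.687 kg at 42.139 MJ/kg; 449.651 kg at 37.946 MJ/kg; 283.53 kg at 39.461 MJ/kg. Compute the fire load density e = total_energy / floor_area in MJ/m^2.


Total energy = 380.769*22.36 + 355.803*34.013 + 106.687*42.139 + 449.651*37.946 + 283.53*39.461
= 8513.995 + 12101.93 + 4495.683 + 17062.46 + 11188.38
= 53362.44 MJ
e = 53362.44 / 50.355 = 1059.7 MJ/m^2

1059.7 MJ/m^2


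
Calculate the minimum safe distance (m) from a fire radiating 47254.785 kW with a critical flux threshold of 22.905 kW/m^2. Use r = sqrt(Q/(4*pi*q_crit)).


4*pi*q_crit = 287.83
Q/(4*pi*q_crit) = 164.17
r = sqrt(164.17) = 12.813 m

12.813 m


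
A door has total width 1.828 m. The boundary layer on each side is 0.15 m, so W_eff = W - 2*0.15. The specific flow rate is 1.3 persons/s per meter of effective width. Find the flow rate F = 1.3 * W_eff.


W_eff = 1.828 - 0.30 = 1.528 m
F = 1.3 * 1.528 = 1.9864 persons/s

1.9864 persons/s


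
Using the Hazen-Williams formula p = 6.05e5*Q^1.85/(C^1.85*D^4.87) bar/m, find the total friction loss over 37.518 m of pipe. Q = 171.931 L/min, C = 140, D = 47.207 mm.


Q^1.85 = 13659
C^1.85 = 9339.8
D^4.87 = 1.4204e+08
p/m = 0.0062289 bar/m
p_total = 0.0062289 * 37.518 = 0.23370 bar

0.23370 bar


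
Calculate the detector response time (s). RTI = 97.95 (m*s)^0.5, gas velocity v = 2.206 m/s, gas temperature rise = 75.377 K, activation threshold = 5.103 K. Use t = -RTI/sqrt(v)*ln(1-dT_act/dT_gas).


dT_act/dT_gas = 0.067700
ln(1 - 0.067700) = -0.070100
t = -97.95 / sqrt(2.206) * -0.070100 = 4.6230 s

4.6230 s


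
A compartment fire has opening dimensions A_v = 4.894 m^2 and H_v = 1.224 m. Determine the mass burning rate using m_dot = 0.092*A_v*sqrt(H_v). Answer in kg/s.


sqrt(H_v) = 1.1063
m_dot = 0.092 * 4.894 * 1.1063 = 0.49813 kg/s

0.49813 kg/s


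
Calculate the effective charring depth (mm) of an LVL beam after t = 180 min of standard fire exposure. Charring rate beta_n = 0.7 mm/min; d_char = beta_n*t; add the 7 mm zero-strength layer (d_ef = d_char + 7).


d_char = 0.7 * 180 = 126 mm
d_ef = 126 + 1.0*7 = 133 mm

133 mm


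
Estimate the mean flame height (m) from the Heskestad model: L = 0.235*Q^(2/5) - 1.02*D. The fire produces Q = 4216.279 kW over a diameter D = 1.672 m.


Q^(2/5) = 28.182
0.235 * Q^(2/5) = 6.6228
1.02 * D = 1.7054
L = 4.9173 m

4.9173 m


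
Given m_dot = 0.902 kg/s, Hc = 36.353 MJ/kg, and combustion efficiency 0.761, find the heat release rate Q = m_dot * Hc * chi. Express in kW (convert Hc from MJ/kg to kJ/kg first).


Hc = 36.353 MJ/kg = 36.353 * 1000 kJ/kg = 36353 kJ/kg
Q = 0.902 kg/s * 36353 kJ/kg * 0.761 = 24953 kW

24953 kW


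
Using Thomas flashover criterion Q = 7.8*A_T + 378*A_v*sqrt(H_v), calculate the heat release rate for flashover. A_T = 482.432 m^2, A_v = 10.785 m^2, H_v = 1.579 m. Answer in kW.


7.8*A_T = 3763.0
sqrt(H_v) = 1.2566
378*A_v*sqrt(H_v) = 5122.7
Q = 3763.0 + 5122.7 = 8885.7 kW

8885.7 kW


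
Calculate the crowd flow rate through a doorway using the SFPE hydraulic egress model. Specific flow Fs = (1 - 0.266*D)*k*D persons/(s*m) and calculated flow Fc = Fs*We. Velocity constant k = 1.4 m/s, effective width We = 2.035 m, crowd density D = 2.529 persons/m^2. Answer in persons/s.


1 - 0.266*D = 1 - 0.266*2.529 = 0.32729
Fs = 0.32729 * 1.4 * 2.529 = 1.1588 persons/(s*m)
Fc = 1.1588 * 2.035 = 2.3581 persons/s

2.3581 persons/s


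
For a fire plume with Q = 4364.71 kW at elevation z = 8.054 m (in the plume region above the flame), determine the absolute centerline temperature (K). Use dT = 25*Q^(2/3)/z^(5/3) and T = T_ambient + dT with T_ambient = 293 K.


Q^(2/3) = 267.08
z^(5/3) = 32.361
dT = 25 * 267.08 / 32.361 = 206.33 K
T = 293 + 206.33 = 499.33 K

499.33 K


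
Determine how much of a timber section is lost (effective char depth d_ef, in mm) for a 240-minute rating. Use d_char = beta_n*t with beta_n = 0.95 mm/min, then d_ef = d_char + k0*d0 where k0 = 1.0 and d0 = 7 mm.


d_char = 0.95 * 240 = 228 mm
d_ef = 228 + 1.0*7 = 235 mm

235 mm


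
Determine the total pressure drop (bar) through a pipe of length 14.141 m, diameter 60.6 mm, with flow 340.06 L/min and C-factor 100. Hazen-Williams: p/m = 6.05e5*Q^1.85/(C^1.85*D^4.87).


Q^1.85 = 48237
C^1.85 = 5011.9
D^4.87 = 4.7934e+08
p/m = 0.012148 bar/m
p_total = 0.012148 * 14.141 = 0.17178 bar

0.17178 bar


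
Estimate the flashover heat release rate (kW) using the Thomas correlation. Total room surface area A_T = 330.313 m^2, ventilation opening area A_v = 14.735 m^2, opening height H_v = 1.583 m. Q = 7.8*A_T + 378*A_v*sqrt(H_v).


7.8*A_T = 2576.4
sqrt(H_v) = 1.2582
378*A_v*sqrt(H_v) = 7007.8
Q = 2576.4 + 7007.8 = 9584.3 kW

9584.3 kW


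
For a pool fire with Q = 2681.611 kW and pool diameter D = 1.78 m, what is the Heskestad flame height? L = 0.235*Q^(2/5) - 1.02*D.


Q^(2/5) = 23.516
0.235 * Q^(2/5) = 5.5262
1.02 * D = 1.8156
L = 3.7106 m

3.7106 m


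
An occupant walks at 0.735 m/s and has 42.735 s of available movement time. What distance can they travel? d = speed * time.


d = 0.735 * 42.735 = 31.410 m

31.410 m


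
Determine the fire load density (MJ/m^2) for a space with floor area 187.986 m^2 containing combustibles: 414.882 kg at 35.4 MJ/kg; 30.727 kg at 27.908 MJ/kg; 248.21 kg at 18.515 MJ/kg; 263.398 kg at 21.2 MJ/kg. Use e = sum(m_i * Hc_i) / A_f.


Total energy = 414.882*35.4 + 30.727*27.908 + 248.21*18.515 + 263.398*21.2
= 14686.82 + 857.5291 + 4595.608 + 5584.038
= 25724.00 MJ
e = 25724.00 / 187.986 = 136.84 MJ/m^2

136.84 MJ/m^2


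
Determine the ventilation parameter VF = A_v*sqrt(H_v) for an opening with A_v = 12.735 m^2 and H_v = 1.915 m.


sqrt(H_v) = 1.3838
VF = 12.735 * 1.3838 = 17.623 m^(5/2)

17.623 m^(5/2)


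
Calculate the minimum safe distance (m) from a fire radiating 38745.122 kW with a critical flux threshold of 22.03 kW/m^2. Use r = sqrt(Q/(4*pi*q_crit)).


4*pi*q_crit = 276.84
Q/(4*pi*q_crit) = 139.96
r = sqrt(139.96) = 11.830 m

11.830 m


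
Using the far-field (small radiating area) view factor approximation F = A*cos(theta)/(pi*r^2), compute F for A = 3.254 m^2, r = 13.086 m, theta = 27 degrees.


cos(27 deg) = 0.89101
pi*r^2 = 537.98
F = 3.254 * 0.89101 / 537.98 = 0.0053893

0.0053893


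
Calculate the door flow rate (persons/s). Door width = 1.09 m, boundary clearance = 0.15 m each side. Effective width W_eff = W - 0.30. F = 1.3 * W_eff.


W_eff = 1.09 - 0.30 = 0.79 m
F = 1.3 * 0.79 = 1.027 persons/s

1.027 persons/s


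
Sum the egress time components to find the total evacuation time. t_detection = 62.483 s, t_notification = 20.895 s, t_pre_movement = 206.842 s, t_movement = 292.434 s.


Total = 62.483 + 20.895 + 206.842 + 292.434 = 582.654 s

582.654 s


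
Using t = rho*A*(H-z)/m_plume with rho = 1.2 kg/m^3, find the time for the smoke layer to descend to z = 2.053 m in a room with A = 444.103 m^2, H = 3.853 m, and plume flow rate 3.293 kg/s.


H - z = 1.8 m
t = 1.2 * 444.103 * 1.8 / 3.293 = 291.30 s

291.30 s


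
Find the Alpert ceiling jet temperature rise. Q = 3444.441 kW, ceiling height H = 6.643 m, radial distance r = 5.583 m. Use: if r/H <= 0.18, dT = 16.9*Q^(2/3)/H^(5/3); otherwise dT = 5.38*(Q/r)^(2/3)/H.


r/H = 5.583 / 6.643 = 0.84043
r/H > 0.18, so dT = 5.38*(Q/r)^(2/3)/H
Q/r = 616.95
(Q/r)^(2/3) = 72.472
dT = 5.38 * 72.472 / 6.643 = 58.693 K

58.693 K


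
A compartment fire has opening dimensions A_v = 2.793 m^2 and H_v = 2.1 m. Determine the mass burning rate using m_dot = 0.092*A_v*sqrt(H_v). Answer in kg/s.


sqrt(H_v) = 1.4491
m_dot = 0.092 * 2.793 * 1.4491 = 0.37236 kg/s

0.37236 kg/s


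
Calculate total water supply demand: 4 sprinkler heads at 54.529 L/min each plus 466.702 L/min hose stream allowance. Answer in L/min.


Sprinkler demand = 4 * 54.529 = 218.116 L/min
Total = 218.116 + 466.702 = 684.818 L/min

684.818 L/min


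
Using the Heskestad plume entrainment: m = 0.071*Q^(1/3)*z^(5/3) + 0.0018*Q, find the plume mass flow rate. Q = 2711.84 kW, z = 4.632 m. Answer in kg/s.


Q^(1/3) = 13.945
z^(5/3) = 12.871
First term = 0.071 * 13.945 * 12.871 = 12.744
Second term = 0.0018 * 2711.84 = 4.8813
m = 17.625 kg/s

17.625 kg/s


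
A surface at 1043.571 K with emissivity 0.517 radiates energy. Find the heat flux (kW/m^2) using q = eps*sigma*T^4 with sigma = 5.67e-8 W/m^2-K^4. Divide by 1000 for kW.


T^4 = 1.1860e+12
q = 0.517 * 5.67e-8 * 1.1860e+12 / 1000 = 34.767 kW/m^2

34.767 kW/m^2


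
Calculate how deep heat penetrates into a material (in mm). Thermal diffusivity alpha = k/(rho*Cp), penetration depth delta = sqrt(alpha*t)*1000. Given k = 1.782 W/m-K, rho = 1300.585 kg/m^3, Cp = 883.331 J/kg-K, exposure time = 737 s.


alpha = 1.782 / (1300.585 * 883.331) = 1.5511e-06 m^2/s
alpha * t = 0.0011432
delta = sqrt(0.0011432) * 1000 = 33.811 mm

33.811 mm


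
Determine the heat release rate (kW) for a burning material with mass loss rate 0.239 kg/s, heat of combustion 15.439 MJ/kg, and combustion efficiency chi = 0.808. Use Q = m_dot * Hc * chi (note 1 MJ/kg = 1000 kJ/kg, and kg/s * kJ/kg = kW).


Hc = 15.439 MJ/kg = 15.439 * 1000 kJ/kg = 15439 kJ/kg
Q = 0.239 kg/s * 15439 kJ/kg * 0.808 = 2981.5 kW

2981.5 kW


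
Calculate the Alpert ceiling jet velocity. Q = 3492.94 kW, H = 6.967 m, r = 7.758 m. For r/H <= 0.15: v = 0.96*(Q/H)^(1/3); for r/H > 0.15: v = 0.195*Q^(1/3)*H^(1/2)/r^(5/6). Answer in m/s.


r/H = 7.758 / 6.967 = 1.1135
r/H > 0.15, so v = 0.195*Q^(1/3)*H^(1/2)/r^(5/6)
Q^(1/3) = 15.173
H^(1/2) = 2.6395
r^(5/6) = 5.5139
v = 0.195 * 15.173 * 2.6395 / 5.5139 = 1.4163 m/s

1.4163 m/s


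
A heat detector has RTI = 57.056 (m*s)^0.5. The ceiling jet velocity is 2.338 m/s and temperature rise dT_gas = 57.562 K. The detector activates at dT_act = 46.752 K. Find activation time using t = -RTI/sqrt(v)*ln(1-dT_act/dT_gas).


dT_act/dT_gas = 0.81220
ln(1 - 0.81220) = -1.6724
t = -57.056 / sqrt(2.338) * -1.6724 = 62.405 s

62.405 s


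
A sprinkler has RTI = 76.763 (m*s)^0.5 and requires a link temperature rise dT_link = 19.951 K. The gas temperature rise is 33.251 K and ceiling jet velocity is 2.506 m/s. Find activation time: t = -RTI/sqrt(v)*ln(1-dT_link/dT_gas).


dT_link/dT_gas = 0.60001
ln(1 - 0.60001) = -0.91632
t = -76.763 / sqrt(2.506) * -0.91632 = 44.433 s

44.433 s


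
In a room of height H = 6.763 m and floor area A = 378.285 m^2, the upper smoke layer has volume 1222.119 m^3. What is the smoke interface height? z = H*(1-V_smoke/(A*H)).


V/(A*H) = 0.47770
1 - 0.47770 = 0.52230
z = 6.763 * 0.52230 = 3.5323 m

3.5323 m


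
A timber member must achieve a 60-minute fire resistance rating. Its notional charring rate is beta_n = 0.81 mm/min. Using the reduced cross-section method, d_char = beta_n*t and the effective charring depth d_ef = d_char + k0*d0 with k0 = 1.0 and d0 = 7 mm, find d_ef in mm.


d_char = 0.81 * 60 = 48.6 mm
d_ef = 48.6 + 1.0*7 = 55.6 mm

55.6 mm


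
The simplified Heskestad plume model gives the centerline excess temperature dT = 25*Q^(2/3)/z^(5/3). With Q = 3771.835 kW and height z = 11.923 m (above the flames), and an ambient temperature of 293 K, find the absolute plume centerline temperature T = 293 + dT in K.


Q^(2/3) = 242.31
z^(5/3) = 62.227
dT = 25 * 242.31 / 62.227 = 97.349 K
T = 293 + 97.349 = 390.35 K

390.35 K


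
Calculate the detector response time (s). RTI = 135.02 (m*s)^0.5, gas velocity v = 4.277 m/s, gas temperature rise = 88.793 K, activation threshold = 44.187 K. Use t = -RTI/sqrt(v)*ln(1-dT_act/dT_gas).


dT_act/dT_gas = 0.49764
ln(1 - 0.49764) = -0.68844
t = -135.02 / sqrt(4.277) * -0.68844 = 44.946 s

44.946 s


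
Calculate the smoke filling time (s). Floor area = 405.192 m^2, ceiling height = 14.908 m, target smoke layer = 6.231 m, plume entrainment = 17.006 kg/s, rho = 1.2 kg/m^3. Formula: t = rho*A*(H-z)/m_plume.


H - z = 8.677 m
t = 1.2 * 405.192 * 8.677 / 17.006 = 248.09 s

248.09 s


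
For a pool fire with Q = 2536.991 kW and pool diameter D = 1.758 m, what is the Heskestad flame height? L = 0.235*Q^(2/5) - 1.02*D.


Q^(2/5) = 23.000
0.235 * Q^(2/5) = 5.4050
1.02 * D = 1.7932
L = 3.6118 m

3.6118 m


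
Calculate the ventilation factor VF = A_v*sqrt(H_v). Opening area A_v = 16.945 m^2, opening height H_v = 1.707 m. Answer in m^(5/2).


sqrt(H_v) = 1.3065
VF = 16.945 * 1.3065 = 22.139 m^(5/2)

22.139 m^(5/2)


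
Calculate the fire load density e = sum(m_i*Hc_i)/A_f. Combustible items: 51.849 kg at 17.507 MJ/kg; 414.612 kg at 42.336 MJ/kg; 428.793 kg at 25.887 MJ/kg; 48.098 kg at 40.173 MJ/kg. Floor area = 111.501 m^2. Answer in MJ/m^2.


Total energy = 51.849*17.507 + 414.612*42.336 + 428.793*25.887 + 48.098*40.173
= 907.7204 + 17553.01 + 11100.16 + 1932.241
= 31493.14 MJ
e = 31493.14 / 111.501 = 282.45 MJ/m^2

282.45 MJ/m^2


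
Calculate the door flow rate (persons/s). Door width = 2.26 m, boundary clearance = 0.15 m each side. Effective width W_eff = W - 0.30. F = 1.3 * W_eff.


W_eff = 2.26 - 0.30 = 1.96 m
F = 1.3 * 1.96 = 2.548 persons/s

2.548 persons/s


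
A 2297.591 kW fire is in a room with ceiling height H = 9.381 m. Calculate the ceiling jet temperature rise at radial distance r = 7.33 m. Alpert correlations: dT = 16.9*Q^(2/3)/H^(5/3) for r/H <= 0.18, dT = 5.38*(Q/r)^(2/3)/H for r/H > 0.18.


r/H = 7.33 / 9.381 = 0.78137
r/H > 0.18, so dT = 5.38*(Q/r)^(2/3)/H
Q/r = 313.45
(Q/r)^(2/3) = 46.144
dT = 5.38 * 46.144 / 9.381 = 26.463 K

26.463 K


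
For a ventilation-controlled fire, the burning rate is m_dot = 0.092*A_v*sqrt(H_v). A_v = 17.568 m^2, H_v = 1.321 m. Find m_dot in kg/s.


sqrt(H_v) = 1.1493
m_dot = 0.092 * 17.568 * 1.1493 = 1.8576 kg/s

1.8576 kg/s


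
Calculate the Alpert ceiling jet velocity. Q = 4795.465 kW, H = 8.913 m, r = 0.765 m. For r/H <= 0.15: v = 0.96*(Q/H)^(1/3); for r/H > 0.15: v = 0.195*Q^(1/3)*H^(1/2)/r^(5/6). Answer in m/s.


r/H = 0.765 / 8.913 = 0.085830
r/H <= 0.15, so v = 0.96*(Q/H)^(1/3)
Q/H = 538.03
(Q/H)^(1/3) = 8.1333
v = 0.96 * 8.1333 = 7.8080 m/s

7.8080 m/s


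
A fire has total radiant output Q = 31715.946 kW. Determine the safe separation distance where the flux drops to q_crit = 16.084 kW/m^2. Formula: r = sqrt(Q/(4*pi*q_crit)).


4*pi*q_crit = 202.12
Q/(4*pi*q_crit) = 156.92
r = sqrt(156.92) = 12.527 m

12.527 m


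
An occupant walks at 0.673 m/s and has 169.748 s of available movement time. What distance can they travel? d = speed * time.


d = 0.673 * 169.748 = 114.24 m

114.24 m


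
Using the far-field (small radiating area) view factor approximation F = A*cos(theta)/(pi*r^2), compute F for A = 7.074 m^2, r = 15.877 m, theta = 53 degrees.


cos(53 deg) = 0.60182
pi*r^2 = 791.93
F = 7.074 * 0.60182 / 791.93 = 0.0053758

0.0053758


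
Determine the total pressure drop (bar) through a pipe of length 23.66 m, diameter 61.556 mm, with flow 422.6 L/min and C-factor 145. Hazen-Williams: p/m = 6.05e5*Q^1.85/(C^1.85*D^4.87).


Q^1.85 = 72106
C^1.85 = 9966.2
D^4.87 = 5.1731e+08
p/m = 0.0084615 bar/m
p_total = 0.0084615 * 23.66 = 0.20020 bar

0.20020 bar


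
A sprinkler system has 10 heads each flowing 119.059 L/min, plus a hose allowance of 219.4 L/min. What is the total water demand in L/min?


Sprinkler demand = 10 * 119.059 = 1190.59 L/min
Total = 1190.59 + 219.4 = 1409.99 L/min

1409.99 L/min


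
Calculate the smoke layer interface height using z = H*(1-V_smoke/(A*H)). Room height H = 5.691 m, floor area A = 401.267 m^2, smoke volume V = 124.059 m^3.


V/(A*H) = 0.054326
1 - 0.054326 = 0.94567
z = 5.691 * 0.94567 = 5.3818 m

5.3818 m


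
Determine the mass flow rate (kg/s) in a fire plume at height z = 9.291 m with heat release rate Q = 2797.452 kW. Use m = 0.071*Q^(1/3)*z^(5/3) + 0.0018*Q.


Q^(1/3) = 14.090
z^(5/3) = 41.062
First term = 0.071 * 14.090 * 41.062 = 41.079
Second term = 0.0018 * 2797.452 = 5.0354
m = 46.114 kg/s

46.114 kg/s


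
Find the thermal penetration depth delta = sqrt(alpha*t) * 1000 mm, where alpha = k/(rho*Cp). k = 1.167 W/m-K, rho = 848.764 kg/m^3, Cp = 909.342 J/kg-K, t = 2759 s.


alpha = 1.167 / (848.764 * 909.342) = 1.5120e-06 m^2/s
alpha * t = 0.0041717
delta = sqrt(0.0041717) * 1000 = 64.588 mm

64.588 mm


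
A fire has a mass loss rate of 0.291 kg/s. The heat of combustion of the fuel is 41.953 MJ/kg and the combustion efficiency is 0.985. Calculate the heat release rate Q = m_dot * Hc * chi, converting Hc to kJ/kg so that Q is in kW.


Hc = 41.953 MJ/kg = 41.953 * 1000 kJ/kg = 41953 kJ/kg
Q = 0.291 kg/s * 41953 kJ/kg * 0.985 = 12025 kW

12025 kW


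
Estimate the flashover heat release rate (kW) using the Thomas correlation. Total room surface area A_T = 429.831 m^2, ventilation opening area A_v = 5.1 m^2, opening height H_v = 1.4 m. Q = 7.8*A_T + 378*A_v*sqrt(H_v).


7.8*A_T = 3352.7
sqrt(H_v) = 1.1832
378*A_v*sqrt(H_v) = 2281.0
Q = 3352.7 + 2281.0 = 5633.7 kW

5633.7 kW


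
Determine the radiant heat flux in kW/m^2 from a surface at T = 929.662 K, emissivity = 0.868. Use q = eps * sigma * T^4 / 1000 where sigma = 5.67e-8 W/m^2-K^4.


T^4 = 7.4697e+11
q = 0.868 * 5.67e-8 * 7.4697e+11 / 1000 = 36.762 kW/m^2

36.762 kW/m^2


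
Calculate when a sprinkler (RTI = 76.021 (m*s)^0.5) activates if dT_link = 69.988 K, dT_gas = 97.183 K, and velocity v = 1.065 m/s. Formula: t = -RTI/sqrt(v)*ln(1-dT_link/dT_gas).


dT_link/dT_gas = 0.72017
ln(1 - 0.72017) = -1.2736
t = -76.021 / sqrt(1.065) * -1.2736 = 93.816 s

93.816 s


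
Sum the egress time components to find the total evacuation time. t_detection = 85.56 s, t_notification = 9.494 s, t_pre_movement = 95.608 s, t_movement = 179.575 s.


Total = 85.56 + 9.494 + 95.608 + 179.575 = 370.237 s

370.237 s


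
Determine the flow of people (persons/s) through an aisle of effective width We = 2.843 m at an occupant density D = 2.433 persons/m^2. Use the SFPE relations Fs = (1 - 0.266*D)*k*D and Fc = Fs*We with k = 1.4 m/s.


1 - 0.266*D = 1 - 0.266*2.433 = 0.35282
Fs = 0.35282 * 1.4 * 2.433 = 1.2018 persons/(s*m)
Fc = 1.2018 * 2.843 = 3.4167 persons/s

3.4167 persons/s


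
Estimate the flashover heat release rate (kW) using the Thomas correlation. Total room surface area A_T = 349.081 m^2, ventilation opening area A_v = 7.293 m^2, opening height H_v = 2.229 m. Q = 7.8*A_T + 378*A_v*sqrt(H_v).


7.8*A_T = 2722.8
sqrt(H_v) = 1.4930
378*A_v*sqrt(H_v) = 4115.8
Q = 2722.8 + 4115.8 = 6838.6 kW

6838.6 kW


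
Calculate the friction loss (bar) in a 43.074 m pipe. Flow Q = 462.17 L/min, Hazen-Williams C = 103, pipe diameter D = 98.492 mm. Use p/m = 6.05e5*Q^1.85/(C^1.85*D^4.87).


Q^1.85 = 85091
C^1.85 = 5293.6
D^4.87 = 5.1034e+09
p/m = 0.0019056 bar/m
p_total = 0.0019056 * 43.074 = 0.082081 bar

0.082081 bar


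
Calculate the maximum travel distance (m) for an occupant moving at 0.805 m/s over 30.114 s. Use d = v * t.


d = 0.805 * 30.114 = 24.242 m

24.242 m


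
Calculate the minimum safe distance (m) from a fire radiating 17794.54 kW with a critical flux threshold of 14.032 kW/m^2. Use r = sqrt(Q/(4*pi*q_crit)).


4*pi*q_crit = 176.33
Q/(4*pi*q_crit) = 100.92
r = sqrt(100.92) = 10.046 m

10.046 m


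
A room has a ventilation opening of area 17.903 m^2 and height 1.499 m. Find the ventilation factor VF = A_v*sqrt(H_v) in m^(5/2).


sqrt(H_v) = 1.2243
VF = 17.903 * 1.2243 = 21.919 m^(5/2)

21.919 m^(5/2)


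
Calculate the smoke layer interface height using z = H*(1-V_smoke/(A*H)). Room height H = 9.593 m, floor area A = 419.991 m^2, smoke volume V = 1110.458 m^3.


V/(A*H) = 0.27562
1 - 0.27562 = 0.72438
z = 9.593 * 0.72438 = 6.9490 m

6.9490 m


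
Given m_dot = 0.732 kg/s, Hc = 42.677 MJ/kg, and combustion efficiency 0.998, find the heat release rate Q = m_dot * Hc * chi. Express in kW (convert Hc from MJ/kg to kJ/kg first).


Hc = 42.677 MJ/kg = 42.677 * 1000 kJ/kg = 42677 kJ/kg
Q = 0.732 kg/s * 42677 kJ/kg * 0.998 = 31177 kW

31177 kW


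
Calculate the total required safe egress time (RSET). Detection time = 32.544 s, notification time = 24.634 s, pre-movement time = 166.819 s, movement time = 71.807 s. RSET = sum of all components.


Total = 32.544 + 24.634 + 166.819 + 71.807 = 295.804 s

295.804 s


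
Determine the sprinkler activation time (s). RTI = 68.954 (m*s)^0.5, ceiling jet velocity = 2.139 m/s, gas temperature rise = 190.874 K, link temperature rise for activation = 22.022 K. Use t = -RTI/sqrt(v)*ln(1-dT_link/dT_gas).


dT_link/dT_gas = 0.11537
ln(1 - 0.11537) = -0.12259
t = -68.954 / sqrt(2.139) * -0.12259 = 5.7798 s

5.7798 s
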